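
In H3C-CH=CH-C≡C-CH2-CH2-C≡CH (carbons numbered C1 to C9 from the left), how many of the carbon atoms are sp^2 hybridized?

C1: sp3
C2: sp2 ✓
C3: sp2 ✓
C4: sp
C5: sp
C6: sp3
C7: sp3
C8: sp
C9: sp
C2, C3 → 2 sp2 carbons.

2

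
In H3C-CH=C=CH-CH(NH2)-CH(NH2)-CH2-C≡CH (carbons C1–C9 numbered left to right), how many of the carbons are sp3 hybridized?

C1: sp3 ✓
C2: sp2
C3: sp
C4: sp2
C5: sp3 ✓
C6: sp3 ✓
C7: sp3 ✓
C8: sp
C9: sp
C1, C5, C6, C7 → 4 sp3 carbons.

4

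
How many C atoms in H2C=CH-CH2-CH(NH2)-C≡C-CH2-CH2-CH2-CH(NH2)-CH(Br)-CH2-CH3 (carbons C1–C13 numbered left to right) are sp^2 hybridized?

2

C1: sp2 ✓
C2: sp2 ✓
C3: sp3
C4: sp3
C5: sp
C6: sp
C7: sp3
C8: sp3
C9: sp3
C10: sp3
C11: sp3
C12: sp3
C13: sp3
C1, C2 → 2 sp2 carbons.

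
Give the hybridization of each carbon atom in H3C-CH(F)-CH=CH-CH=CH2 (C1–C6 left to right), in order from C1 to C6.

C1 has 4 σ bonds: steric number 4 → sp3.
C2: 4 σ bonds — 4 electron domains, sp3.
C3 is sp2: 3 σ bonds, plus one π bond, 3 electron-density regions.
C4: 3 σ bonds, plus one π bond — 3 electron domains, sp2.
C5 (3 σ bonds, plus one π bond) has steric number 3: sp2.
C6 — 3 σ bonds, plus one π bond. Steric number 3, so sp2.

C1 sp3, C2 sp3, C3 sp2, C4 sp2, C5 sp2, C6 sp2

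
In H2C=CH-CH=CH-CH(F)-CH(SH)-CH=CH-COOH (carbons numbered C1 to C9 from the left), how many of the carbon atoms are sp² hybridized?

7

C1: sp2 ✓
C2: sp2 ✓
C3: sp2 ✓
C4: sp2 ✓
C5: sp3
C6: sp3
C7: sp2 ✓
C8: sp2 ✓
C9: sp2 ✓
C1, C2, C3, C4, C7, C8, C9 → 7 sp2 carbons.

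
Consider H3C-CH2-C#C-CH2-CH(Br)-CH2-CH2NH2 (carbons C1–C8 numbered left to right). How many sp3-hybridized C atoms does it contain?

C1: sp3 ✓
C2: sp3 ✓
C3: sp
C4: sp
C5: sp3 ✓
C6: sp3 ✓
C7: sp3 ✓
C8: sp3 ✓
C1, C2, C5, C6, C7, C8 → 6 sp3 carbons.

6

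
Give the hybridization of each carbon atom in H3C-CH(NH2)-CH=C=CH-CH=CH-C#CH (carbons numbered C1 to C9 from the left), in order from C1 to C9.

C1 sp3, C2 sp3, C3 sp2, C4 sp, C5 sp2, C6 sp2, C7 sp2, C8 sp, C9 sp

C1 has 4 σ bonds: steric number 4 → sp3.
C2 has 4 σ bonds: steric number 4 → sp3.
C3 — 3 σ bonds, plus one π bond. Steric number 3, so sp2.
C4 carries 2 σ bonds, plus two π bonds, giving a steric number of 2, so it is sp.
C5 (3 σ bonds, plus one π bond) has steric number 3: sp2.
C6 — 3 σ bonds, plus one π bond. Steric number 3, so sp2.
C7: 3 σ bonds, plus one π bond — 3 electron domains, sp2.
C8 has 2 σ bonds, plus two π bonds: steric number 2 → sp.
C9: 2 σ bonds, plus two π bonds — 2 electron domains, sp.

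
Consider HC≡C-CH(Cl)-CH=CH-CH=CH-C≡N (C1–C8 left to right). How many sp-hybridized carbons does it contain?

C1: sp ✓
C2: sp ✓
C3: sp3
C4: sp2
C5: sp2
C6: sp2
C7: sp2
C8: sp ✓
C1, C2, C8 → 3 sp carbons.

3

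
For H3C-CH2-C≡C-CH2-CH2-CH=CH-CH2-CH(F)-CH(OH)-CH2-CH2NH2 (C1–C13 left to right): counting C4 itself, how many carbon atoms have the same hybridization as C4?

C4 is sp (two π bonds).
C1: sp3
C2: sp3
C3: sp ✓
C4: sp ✓
C5: sp3
C6: sp3
C7: sp2
C8: sp2
C9: sp3
C10: sp3
C11: sp3
C12: sp3
C13: sp3
2 carbons are sp.

2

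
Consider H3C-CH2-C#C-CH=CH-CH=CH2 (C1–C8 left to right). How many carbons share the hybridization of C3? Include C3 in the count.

C3 is sp (two π bonds).
C1: sp3
C2: sp3
C3: sp ✓
C4: sp ✓
C5: sp2
C6: sp2
C7: sp2
C8: sp2
2 carbons are sp.

2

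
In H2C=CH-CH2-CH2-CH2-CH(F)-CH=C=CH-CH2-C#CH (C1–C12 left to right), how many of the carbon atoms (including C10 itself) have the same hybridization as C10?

C10 is sp3 (only σ bonds).
C1: sp2
C2: sp2
C3: sp3 ✓
C4: sp3 ✓
C5: sp3 ✓
C6: sp3 ✓
C7: sp2
C8: sp
C9: sp2
C10: sp3 ✓
C11: sp
C12: sp
5 carbons are sp3.

5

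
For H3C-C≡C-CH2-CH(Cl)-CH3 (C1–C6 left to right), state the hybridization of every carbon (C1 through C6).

C1 sp3, C2 sp, C3 sp, C4 sp3, C5 sp3, C6 sp3

C1 carries 4 σ bonds, giving a steric number of 4, so it is sp3.
C2: 2 σ bonds, plus two π bonds — 2 electron domains, sp.
C3 (2 σ bonds, plus two π bonds) has steric number 2: sp.
C4: 4 σ bonds; 4 regions of electron density → sp3.
C5 (4 σ bonds) has steric number 4: sp3.
C6 (4 σ bonds) has steric number 4: sp3.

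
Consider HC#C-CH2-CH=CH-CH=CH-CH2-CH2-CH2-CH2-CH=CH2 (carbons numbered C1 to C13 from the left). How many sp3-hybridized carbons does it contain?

C1: sp
C2: sp
C3: sp3 ✓
C4: sp2
C5: sp2
C6: sp2
C7: sp2
C8: sp3 ✓
C9: sp3 ✓
C10: sp3 ✓
C11: sp3 ✓
C12: sp2
C13: sp2
C3, C8, C9, C10, C11 → 5 sp3 carbons.

5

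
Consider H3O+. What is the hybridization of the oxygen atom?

Three σ bonds + one lone pair = steric number 4 → sp3.

sp^3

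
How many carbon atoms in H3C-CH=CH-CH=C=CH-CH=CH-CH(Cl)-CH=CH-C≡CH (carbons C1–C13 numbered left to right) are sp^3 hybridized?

2

C1: sp3 ✓
C2: sp2
C3: sp2
C4: sp2
C5: sp
C6: sp2
C7: sp2
C8: sp2
C9: sp3 ✓
C10: sp2
C11: sp2
C12: sp
C13: sp
C1, C9 → 2 sp3 carbons.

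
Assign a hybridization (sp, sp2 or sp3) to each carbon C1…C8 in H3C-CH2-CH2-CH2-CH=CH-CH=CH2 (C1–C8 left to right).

C1 sp3, C2 sp3, C3 sp3, C4 sp3, C5 sp2, C6 sp2, C7 sp2, C8 sp2

C1: 4 σ bonds; 4 regions of electron density → sp3.
C2 (4 σ bonds) has steric number 4: sp3.
C3: 4 σ bonds; 4 regions of electron density → sp3.
C4 (4 σ bonds) has steric number 4: sp3.
C5: 3 σ bonds, plus one π bond — 3 electron domains, sp2.
C6: 3 σ bonds, plus one π bond; 3 regions of electron density → sp2.
C7 (3 σ bonds, plus one π bond) has steric number 3: sp2.
C8: 3 σ bonds, plus one π bond — 3 electron domains, sp2.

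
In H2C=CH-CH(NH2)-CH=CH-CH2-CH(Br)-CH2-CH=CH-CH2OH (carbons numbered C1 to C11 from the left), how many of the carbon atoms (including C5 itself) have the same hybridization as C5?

C5 is sp2 (one π bond).
C1: sp2 ✓
C2: sp2 ✓
C3: sp3
C4: sp2 ✓
C5: sp2 ✓
C6: sp3
C7: sp3
C8: sp3
C9: sp2 ✓
C10: sp2 ✓
C11: sp3
6 carbons are sp2.

6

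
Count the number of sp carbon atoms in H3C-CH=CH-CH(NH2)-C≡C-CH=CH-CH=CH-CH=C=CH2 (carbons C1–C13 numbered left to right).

C1: sp3
C2: sp2
C3: sp2
C4: sp3
C5: sp ✓
C6: sp ✓
C7: sp2
C8: sp2
C9: sp2
C10: sp2
C11: sp2
C12: sp ✓
C13: sp2
C5, C6, C12 → 3 sp carbons.

3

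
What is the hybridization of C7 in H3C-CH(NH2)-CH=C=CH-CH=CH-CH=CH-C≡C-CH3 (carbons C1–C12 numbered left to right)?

C7 carries 3 σ bonds, plus one π bond, giving a steric number of 3, so it is sp2.

sp2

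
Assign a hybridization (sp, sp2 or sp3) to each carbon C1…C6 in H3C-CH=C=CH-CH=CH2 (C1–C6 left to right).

C1 (4 σ bonds) has steric number 4: sp3.
C2 carries 3 σ bonds, plus one π bond, giving a steric number of 3, so it is sp2.
C3 (2 σ bonds, plus two π bonds) has steric number 2: sp.
C4 has 3 σ bonds, plus one π bond: steric number 3 → sp2.
C5: 3 σ bonds, plus one π bond; 3 regions of electron density → sp2.
C6: 3 σ bonds, plus one π bond — 3 electron domains, sp2.

C1 sp3, C2 sp2, C3 sp, C4 sp2, C5 sp2, C6 sp2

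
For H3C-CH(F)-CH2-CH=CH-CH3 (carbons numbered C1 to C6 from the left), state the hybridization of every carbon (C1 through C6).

C1: 4 σ bonds — 4 electron domains, sp3.
C2 carries 4 σ bonds, giving a steric number of 4, so it is sp3.
C3 carries 4 σ bonds, giving a steric number of 4, so it is sp3.
C4: 3 σ bonds, plus one π bond; 3 regions of electron density → sp2.
C5: 3 σ bonds, plus one π bond; 3 regions of electron density → sp2.
C6: 4 σ bonds; 4 regions of electron density → sp3.

C1 sp3, C2 sp3, C3 sp3, C4 sp2, C5 sp2, C6 sp3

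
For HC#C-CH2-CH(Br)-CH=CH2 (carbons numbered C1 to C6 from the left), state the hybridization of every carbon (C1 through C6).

C1 — 2 σ bonds, plus two π bonds. Steric number 2, so sp.
C2 — 2 σ bonds, plus two π bonds. Steric number 2, so sp.
C3 carries 4 σ bonds, giving a steric number of 4, so it is sp3.
C4 carries 4 σ bonds, giving a steric number of 4, so it is sp3.
C5: 3 σ bonds, plus one π bond; 3 regions of electron density → sp2.
C6: 3 σ bonds, plus one π bond; 3 regions of electron density → sp2.

C1 sp, C2 sp, C3 sp3, C4 sp3, C5 sp2, C6 sp2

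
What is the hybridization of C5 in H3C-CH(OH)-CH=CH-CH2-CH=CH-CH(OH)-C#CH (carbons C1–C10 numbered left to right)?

sp³

C5 carries 4 σ bonds, giving a steric number of 4, so it is sp3.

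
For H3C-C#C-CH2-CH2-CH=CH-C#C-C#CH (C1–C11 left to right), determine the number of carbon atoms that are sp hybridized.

6

C1: sp3
C2: sp ✓
C3: sp ✓
C4: sp3
C5: sp3
C6: sp2
C7: sp2
C8: sp ✓
C9: sp ✓
C10: sp ✓
C11: sp ✓
C2, C3, C8, C9, C10, C11 → 6 sp carbons.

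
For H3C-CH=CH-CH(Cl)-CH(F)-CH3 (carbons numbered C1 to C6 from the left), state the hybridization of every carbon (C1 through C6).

C1 sp3, C2 sp2, C3 sp2, C4 sp3, C5 sp3, C6 sp3

C1 — 4 σ bonds. Steric number 4, so sp3.
C2: 3 σ bonds, plus one π bond — 3 electron domains, sp2.
C3 is sp2: 3 σ bonds, plus one π bond, 3 electron-density regions.
C4: 4 σ bonds — 4 electron domains, sp3.
C5 is sp3: 4 σ bonds, 4 electron-density regions.
C6: 4 σ bonds — 4 electron domains, sp3.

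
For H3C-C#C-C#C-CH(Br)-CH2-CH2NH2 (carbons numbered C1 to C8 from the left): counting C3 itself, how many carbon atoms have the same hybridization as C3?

4

C3 is sp (two π bonds).
C1: sp3
C2: sp ✓
C3: sp ✓
C4: sp ✓
C5: sp ✓
C6: sp3
C7: sp3
C8: sp3
4 carbons are sp.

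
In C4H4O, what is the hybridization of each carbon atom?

sp2

Each carbon atom: 3 σ bonds, plus one π bond — 3 electron domains, sp2.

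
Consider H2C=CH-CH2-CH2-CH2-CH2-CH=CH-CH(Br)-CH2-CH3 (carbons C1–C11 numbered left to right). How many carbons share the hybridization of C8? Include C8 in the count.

C8 is sp2 (one π bond).
C1: sp2 ✓
C2: sp2 ✓
C3: sp3
C4: sp3
C5: sp3
C6: sp3
C7: sp2 ✓
C8: sp2 ✓
C9: sp3
C10: sp3
C11: sp3
4 carbons are sp2.

4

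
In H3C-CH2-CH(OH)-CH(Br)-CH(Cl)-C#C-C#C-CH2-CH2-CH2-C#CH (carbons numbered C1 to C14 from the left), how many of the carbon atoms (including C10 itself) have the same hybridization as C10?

8

C10 is sp3 (only σ bonds).
C1: sp3 ✓
C2: sp3 ✓
C3: sp3 ✓
C4: sp3 ✓
C5: sp3 ✓
C6: sp
C7: sp
C8: sp
C9: sp
C10: sp3 ✓
C11: sp3 ✓
C12: sp3 ✓
C13: sp
C14: sp
8 carbons are sp3.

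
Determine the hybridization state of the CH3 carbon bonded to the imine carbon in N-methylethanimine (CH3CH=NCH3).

sp3

The CH3 carbon bonded to the imine carbon: 4 σ bonds; 4 regions of electron density → sp3.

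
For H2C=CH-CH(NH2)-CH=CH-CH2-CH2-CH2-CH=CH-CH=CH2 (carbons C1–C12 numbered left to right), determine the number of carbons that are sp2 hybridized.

C1: sp2 ✓
C2: sp2 ✓
C3: sp3
C4: sp2 ✓
C5: sp2 ✓
C6: sp3
C7: sp3
C8: sp3
C9: sp2 ✓
C10: sp2 ✓
C11: sp2 ✓
C12: sp2 ✓
C1, C2, C4, C5, C9, C10, C11, C12 → 8 sp2 carbons.

8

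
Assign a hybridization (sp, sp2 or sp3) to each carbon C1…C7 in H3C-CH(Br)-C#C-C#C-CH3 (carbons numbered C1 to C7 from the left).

C1 carries 4 σ bonds, giving a steric number of 4, so it is sp3.
C2: 4 σ bonds — 4 electron domains, sp3.
C3 has 2 σ bonds, plus two π bonds: steric number 2 → sp.
C4 — 2 σ bonds, plus two π bonds. Steric number 2, so sp.
C5 has 2 σ bonds, plus two π bonds: steric number 2 → sp.
C6: 2 σ bonds, plus two π bonds; 2 regions of electron density → sp.
C7 has 4 σ bonds: steric number 4 → sp3.

C1 sp3, C2 sp3, C3 sp, C4 sp, C5 sp, C6 sp, C7 sp3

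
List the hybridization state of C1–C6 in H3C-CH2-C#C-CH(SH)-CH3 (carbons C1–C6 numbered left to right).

C1: 4 σ bonds — 4 electron domains, sp3.
C2 carries 4 σ bonds, giving a steric number of 4, so it is sp3.
C3 — 2 σ bonds, plus two π bonds. Steric number 2, so sp.
C4 is sp: 2 σ bonds, plus two π bonds, 2 electron-density regions.
C5: 4 σ bonds; 4 regions of electron density → sp3.
C6 — 4 σ bonds. Steric number 4, so sp3.

C1 sp3, C2 sp3, C3 sp, C4 sp, C5 sp3, C6 sp3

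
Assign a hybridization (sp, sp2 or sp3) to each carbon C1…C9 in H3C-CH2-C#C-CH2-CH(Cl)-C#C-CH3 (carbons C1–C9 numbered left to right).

C1 sp3, C2 sp3, C3 sp, C4 sp, C5 sp3, C6 sp3, C7 sp, C8 sp, C9 sp3

C1: 4 σ bonds — 4 electron domains, sp3.
C2 carries 4 σ bonds, giving a steric number of 4, so it is sp3.
C3 (2 σ bonds, plus two π bonds) has steric number 2: sp.
C4 carries 2 σ bonds, plus two π bonds, giving a steric number of 2, so it is sp.
C5: 4 σ bonds — 4 electron domains, sp3.
C6 is sp3: 4 σ bonds, 4 electron-density regions.
C7 is sp: 2 σ bonds, plus two π bonds, 2 electron-density regions.
C8 is sp: 2 σ bonds, plus two π bonds, 2 electron-density regions.
C9: 4 σ bonds; 4 regions of electron density → sp3.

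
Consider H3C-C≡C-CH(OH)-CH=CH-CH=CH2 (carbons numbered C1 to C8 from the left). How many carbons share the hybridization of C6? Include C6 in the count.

4

C6 is sp2 (one π bond).
C1: sp3
C2: sp
C3: sp
C4: sp3
C5: sp2 ✓
C6: sp2 ✓
C7: sp2 ✓
C8: sp2 ✓
4 carbons are sp2.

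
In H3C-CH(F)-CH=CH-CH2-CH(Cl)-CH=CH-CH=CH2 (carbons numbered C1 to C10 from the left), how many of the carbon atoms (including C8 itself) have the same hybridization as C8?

6

C8 is sp2 (one π bond).
C1: sp3
C2: sp3
C3: sp2 ✓
C4: sp2 ✓
C5: sp3
C6: sp3
C7: sp2 ✓
C8: sp2 ✓
C9: sp2 ✓
C10: sp2 ✓
6 carbons are sp2.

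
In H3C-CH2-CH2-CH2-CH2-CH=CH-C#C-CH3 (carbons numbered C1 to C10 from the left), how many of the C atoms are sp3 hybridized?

C1: sp3 ✓
C2: sp3 ✓
C3: sp3 ✓
C4: sp3 ✓
C5: sp3 ✓
C6: sp2
C7: sp2
C8: sp
C9: sp
C10: sp3 ✓
C1, C2, C3, C4, C5, C10 → 6 sp3 carbons.

6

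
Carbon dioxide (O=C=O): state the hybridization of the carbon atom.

sp

Two σ bonds, two π bonds → steric number 2 → sp.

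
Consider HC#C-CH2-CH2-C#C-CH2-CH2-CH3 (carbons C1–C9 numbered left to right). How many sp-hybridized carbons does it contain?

C1: sp ✓
C2: sp ✓
C3: sp3
C4: sp3
C5: sp ✓
C6: sp ✓
C7: sp3
C8: sp3
C9: sp3
C1, C2, C5, C6 → 4 sp carbons.

4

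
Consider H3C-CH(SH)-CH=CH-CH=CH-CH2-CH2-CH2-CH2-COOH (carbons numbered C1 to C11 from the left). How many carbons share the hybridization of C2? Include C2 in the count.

C2 is sp3 (only σ bonds).
C1: sp3 ✓
C2: sp3 ✓
C3: sp2
C4: sp2
C5: sp2
C6: sp2
C7: sp3 ✓
C8: sp3 ✓
C9: sp3 ✓
C10: sp3 ✓
C11: sp2
6 carbons are sp3.

6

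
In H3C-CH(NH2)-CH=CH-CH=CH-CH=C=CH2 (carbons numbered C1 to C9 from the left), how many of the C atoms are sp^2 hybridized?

C1: sp3
C2: sp3
C3: sp2 ✓
C4: sp2 ✓
C5: sp2 ✓
C6: sp2 ✓
C7: sp2 ✓
C8: sp
C9: sp2 ✓
C3, C4, C5, C6, C7, C9 → 6 sp2 carbons.

6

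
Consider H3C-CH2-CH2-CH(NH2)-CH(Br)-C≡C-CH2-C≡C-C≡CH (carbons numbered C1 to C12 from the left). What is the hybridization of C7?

sp

C7: 2 σ bonds, plus two π bonds; 2 regions of electron density → sp.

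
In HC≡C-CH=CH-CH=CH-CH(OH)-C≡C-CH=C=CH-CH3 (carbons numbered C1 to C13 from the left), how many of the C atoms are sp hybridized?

C1: sp ✓
C2: sp ✓
C3: sp2
C4: sp2
C5: sp2
C6: sp2
C7: sp3
C8: sp ✓
C9: sp ✓
C10: sp2
C11: sp ✓
C12: sp2
C13: sp3
C1, C2, C8, C9, C11 → 5 sp carbons.

5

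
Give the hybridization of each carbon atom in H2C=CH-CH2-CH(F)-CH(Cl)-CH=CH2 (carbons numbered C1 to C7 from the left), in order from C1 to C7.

C1 sp2, C2 sp2, C3 sp3, C4 sp3, C5 sp3, C6 sp2, C7 sp2

C1 is sp2: 3 σ bonds, plus one π bond, 3 electron-density regions.
C2 is sp2: 3 σ bonds, plus one π bond, 3 electron-density regions.
C3 carries 4 σ bonds, giving a steric number of 4, so it is sp3.
C4 — 4 σ bonds. Steric number 4, so sp3.
C5 has 4 σ bonds: steric number 4 → sp3.
C6: 3 σ bonds, plus one π bond; 3 regions of electron density → sp2.
C7: 3 σ bonds, plus one π bond — 3 electron domains, sp2.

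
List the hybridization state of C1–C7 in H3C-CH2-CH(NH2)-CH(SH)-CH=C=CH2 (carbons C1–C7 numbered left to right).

C1 has 4 σ bonds: steric number 4 → sp3.
C2 — 4 σ bonds. Steric number 4, so sp3.
C3: 4 σ bonds; 4 regions of electron density → sp3.
C4: 4 σ bonds — 4 electron domains, sp3.
C5: 3 σ bonds, plus one π bond — 3 electron domains, sp2.
C6: 2 σ bonds, plus two π bonds; 2 regions of electron density → sp.
C7 — 3 σ bonds, plus one π bond. Steric number 3, so sp2.

C1 sp3, C2 sp3, C3 sp3, C4 sp3, C5 sp2, C6 sp, C7 sp2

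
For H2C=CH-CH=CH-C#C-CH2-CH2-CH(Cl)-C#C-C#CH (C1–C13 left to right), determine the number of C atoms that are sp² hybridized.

C1: sp2 ✓
C2: sp2 ✓
C3: sp2 ✓
C4: sp2 ✓
C5: sp
C6: sp
C7: sp3
C8: sp3
C9: sp3
C10: sp
C11: sp
C12: sp
C13: sp
C1, C2, C3, C4 → 4 sp2 carbons.

4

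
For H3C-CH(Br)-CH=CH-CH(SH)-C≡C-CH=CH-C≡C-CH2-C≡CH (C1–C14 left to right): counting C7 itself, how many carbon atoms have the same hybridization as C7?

6

C7 is sp (two π bonds).
C1: sp3
C2: sp3
C3: sp2
C4: sp2
C5: sp3
C6: sp ✓
C7: sp ✓
C8: sp2
C9: sp2
C10: sp ✓
C11: sp ✓
C12: sp3
C13: sp ✓
C14: sp ✓
6 carbons are sp.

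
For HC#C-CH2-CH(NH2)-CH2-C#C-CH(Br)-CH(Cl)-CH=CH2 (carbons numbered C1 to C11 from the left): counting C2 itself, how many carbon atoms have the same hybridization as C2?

C2 is sp (two π bonds).
C1: sp ✓
C2: sp ✓
C3: sp3
C4: sp3
C5: sp3
C6: sp ✓
C7: sp ✓
C8: sp3
C9: sp3
C10: sp2
C11: sp2
4 carbons are sp.

4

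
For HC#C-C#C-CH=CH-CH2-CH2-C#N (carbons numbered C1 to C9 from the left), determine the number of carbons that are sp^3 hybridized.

C1: sp
C2: sp
C3: sp
C4: sp
C5: sp2
C6: sp2
C7: sp3 ✓
C8: sp3 ✓
C9: sp
C7, C8 → 2 sp3 carbons.

2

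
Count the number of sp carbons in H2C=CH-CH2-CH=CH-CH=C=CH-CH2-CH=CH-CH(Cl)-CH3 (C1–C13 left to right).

1

C1: sp2
C2: sp2
C3: sp3
C4: sp2
C5: sp2
C6: sp2
C7: sp ✓
C8: sp2
C9: sp3
C10: sp2
C11: sp2
C12: sp3
C13: sp3
C7 → 1 sp carbon.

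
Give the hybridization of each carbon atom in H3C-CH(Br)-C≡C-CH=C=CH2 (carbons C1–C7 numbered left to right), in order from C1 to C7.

C1 sp3, C2 sp3, C3 sp, C4 sp, C5 sp2, C6 sp, C7 sp2

C1 (4 σ bonds) has steric number 4: sp3.
C2: 4 σ bonds — 4 electron domains, sp3.
C3: 2 σ bonds, plus two π bonds; 2 regions of electron density → sp.
C4 — 2 σ bonds, plus two π bonds. Steric number 2, so sp.
C5 has 3 σ bonds, plus one π bond: steric number 3 → sp2.
C6 — 2 σ bonds, plus two π bonds. Steric number 2, so sp.
C7 is sp2: 3 σ bonds, plus one π bond, 3 electron-density regions.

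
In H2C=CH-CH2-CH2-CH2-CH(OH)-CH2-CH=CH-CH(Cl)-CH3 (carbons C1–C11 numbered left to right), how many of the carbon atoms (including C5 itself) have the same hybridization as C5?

C5 is sp3 (only σ bonds).
C1: sp2
C2: sp2
C3: sp3 ✓
C4: sp3 ✓
C5: sp3 ✓
C6: sp3 ✓
C7: sp3 ✓
C8: sp2
C9: sp2
C10: sp3 ✓
C11: sp3 ✓
7 carbons are sp3.

7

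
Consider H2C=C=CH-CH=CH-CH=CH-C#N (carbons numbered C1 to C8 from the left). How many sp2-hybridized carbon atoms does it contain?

C1: sp2 ✓
C2: sp
C3: sp2 ✓
C4: sp2 ✓
C5: sp2 ✓
C6: sp2 ✓
C7: sp2 ✓
C8: sp
C1, C3, C4, C5, C6, C7 → 6 sp2 carbons.

6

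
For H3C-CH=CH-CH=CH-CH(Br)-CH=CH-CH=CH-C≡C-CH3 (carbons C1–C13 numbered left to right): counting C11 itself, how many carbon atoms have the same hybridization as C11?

2

C11 is sp (two π bonds).
C1: sp3
C2: sp2
C3: sp2
C4: sp2
C5: sp2
C6: sp3
C7: sp2
C8: sp2
C9: sp2
C10: sp2
C11: sp ✓
C12: sp ✓
C13: sp3
2 carbons are sp.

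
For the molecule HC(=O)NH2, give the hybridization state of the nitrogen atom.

sp²

Amide resonance delocalises the N lone pair; N is planar sp2.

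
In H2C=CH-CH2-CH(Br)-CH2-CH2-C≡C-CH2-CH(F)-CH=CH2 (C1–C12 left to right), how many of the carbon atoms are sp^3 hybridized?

C1: sp2
C2: sp2
C3: sp3 ✓
C4: sp3 ✓
C5: sp3 ✓
C6: sp3 ✓
C7: sp
C8: sp
C9: sp3 ✓
C10: sp3 ✓
C11: sp2
C12: sp2
C3, C4, C5, C6, C9, C10 → 6 sp3 carbons.

6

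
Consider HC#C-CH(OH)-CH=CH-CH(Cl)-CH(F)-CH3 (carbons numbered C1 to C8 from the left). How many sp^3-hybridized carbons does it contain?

4

C1: sp
C2: sp
C3: sp3 ✓
C4: sp2
C5: sp2
C6: sp3 ✓
C7: sp3 ✓
C8: sp3 ✓
C3, C6, C7, C8 → 4 sp3 carbons.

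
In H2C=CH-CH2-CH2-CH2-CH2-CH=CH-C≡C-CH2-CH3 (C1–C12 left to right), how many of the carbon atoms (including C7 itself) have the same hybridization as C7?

4

C7 is sp2 (one π bond).
C1: sp2 ✓
C2: sp2 ✓
C3: sp3
C4: sp3
C5: sp3
C6: sp3
C7: sp2 ✓
C8: sp2 ✓
C9: sp
C10: sp
C11: sp3
C12: sp3
4 carbons are sp2.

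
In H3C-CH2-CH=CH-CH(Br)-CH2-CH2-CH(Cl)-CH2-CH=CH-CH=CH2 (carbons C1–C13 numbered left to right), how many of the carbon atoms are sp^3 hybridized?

7

C1: sp3 ✓
C2: sp3 ✓
C3: sp2
C4: sp2
C5: sp3 ✓
C6: sp3 ✓
C7: sp3 ✓
C8: sp3 ✓
C9: sp3 ✓
C10: sp2
C11: sp2
C12: sp2
C13: sp2
C1, C2, C5, C6, C7, C8, C9 → 7 sp3 carbons.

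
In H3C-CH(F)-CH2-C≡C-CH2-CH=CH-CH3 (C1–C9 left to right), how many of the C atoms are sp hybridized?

C1: sp3
C2: sp3
C3: sp3
C4: sp ✓
C5: sp ✓
C6: sp3
C7: sp2
C8: sp2
C9: sp3
C4, C5 → 2 sp carbons.

2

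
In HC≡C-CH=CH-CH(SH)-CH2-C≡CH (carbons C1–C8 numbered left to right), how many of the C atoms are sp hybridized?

C1: sp ✓
C2: sp ✓
C3: sp2
C4: sp2
C5: sp3
C6: sp3
C7: sp ✓
C8: sp ✓
C1, C2, C7, C8 → 4 sp carbons.

4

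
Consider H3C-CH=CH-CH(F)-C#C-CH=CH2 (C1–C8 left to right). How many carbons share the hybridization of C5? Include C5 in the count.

C5 is sp (two π bonds).
C1: sp3
C2: sp2
C3: sp2
C4: sp3
C5: sp ✓
C6: sp ✓
C7: sp2
C8: sp2
2 carbons are sp.

2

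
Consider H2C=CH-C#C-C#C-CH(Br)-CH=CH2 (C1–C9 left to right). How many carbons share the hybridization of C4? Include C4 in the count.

C4 is sp (two π bonds).
C1: sp2
C2: sp2
C3: sp ✓
C4: sp ✓
C5: sp ✓
C6: sp ✓
C7: sp3
C8: sp2
C9: sp2
4 carbons are sp.

4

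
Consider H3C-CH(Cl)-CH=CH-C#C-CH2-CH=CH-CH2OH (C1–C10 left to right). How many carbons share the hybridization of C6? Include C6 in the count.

C6 is sp (two π bonds).
C1: sp3
C2: sp3
C3: sp2
C4: sp2
C5: sp ✓
C6: sp ✓
C7: sp3
C8: sp2
C9: sp2
C10: sp3
2 carbons are sp.

2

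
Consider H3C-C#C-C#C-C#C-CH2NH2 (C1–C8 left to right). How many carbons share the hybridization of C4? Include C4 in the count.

C4 is sp (two π bonds).
C1: sp3
C2: sp ✓
C3: sp ✓
C4: sp ✓
C5: sp ✓
C6: sp ✓
C7: sp ✓
C8: sp3
6 carbons are sp.

6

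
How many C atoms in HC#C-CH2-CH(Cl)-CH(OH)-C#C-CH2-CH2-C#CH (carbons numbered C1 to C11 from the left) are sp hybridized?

C1: sp ✓
C2: sp ✓
C3: sp3
C4: sp3
C5: sp3
C6: sp ✓
C7: sp ✓
C8: sp3
C9: sp3
C10: sp ✓
C11: sp ✓
C1, C2, C6, C7, C10, C11 → 6 sp carbons.

6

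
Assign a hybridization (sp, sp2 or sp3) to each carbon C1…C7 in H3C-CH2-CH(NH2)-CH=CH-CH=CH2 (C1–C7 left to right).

C1: 4 σ bonds — 4 electron domains, sp3.
C2 is sp3: 4 σ bonds, 4 electron-density regions.
C3: 4 σ bonds; 4 regions of electron density → sp3.
C4 carries 3 σ bonds, plus one π bond, giving a steric number of 3, so it is sp2.
C5 — 3 σ bonds, plus one π bond. Steric number 3, so sp2.
C6 is sp2: 3 σ bonds, plus one π bond, 3 electron-density regions.
C7 has 3 σ bonds, plus one π bond: steric number 3 → sp2.

C1 sp3, C2 sp3, C3 sp3, C4 sp2, C5 sp2, C6 sp2, C7 sp2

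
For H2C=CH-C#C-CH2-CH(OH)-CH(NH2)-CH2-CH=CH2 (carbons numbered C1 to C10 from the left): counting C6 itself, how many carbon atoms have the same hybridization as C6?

4

C6 is sp3 (only σ bonds).
C1: sp2
C2: sp2
C3: sp
C4: sp
C5: sp3 ✓
C6: sp3 ✓
C7: sp3 ✓
C8: sp3 ✓
C9: sp2
C10: sp2
4 carbons are sp3.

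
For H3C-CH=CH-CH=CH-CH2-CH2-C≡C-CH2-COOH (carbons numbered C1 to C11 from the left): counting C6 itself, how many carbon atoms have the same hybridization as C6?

4

C6 is sp3 (only σ bonds).
C1: sp3 ✓
C2: sp2
C3: sp2
C4: sp2
C5: sp2
C6: sp3 ✓
C7: sp3 ✓
C8: sp
C9: sp
C10: sp3 ✓
C11: sp2
4 carbons are sp3.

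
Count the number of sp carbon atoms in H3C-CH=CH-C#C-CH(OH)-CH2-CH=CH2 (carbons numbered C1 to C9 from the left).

2

C1: sp3
C2: sp2
C3: sp2
C4: sp ✓
C5: sp ✓
C6: sp3
C7: sp3
C8: sp2
C9: sp2
C4, C5 → 2 sp carbons.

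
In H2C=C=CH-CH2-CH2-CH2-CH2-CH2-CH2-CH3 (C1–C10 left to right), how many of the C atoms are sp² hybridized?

2

C1: sp2 ✓
C2: sp
C3: sp2 ✓
C4: sp3
C5: sp3
C6: sp3
C7: sp3
C8: sp3
C9: sp3
C10: sp3
C1, C3 → 2 sp2 carbons.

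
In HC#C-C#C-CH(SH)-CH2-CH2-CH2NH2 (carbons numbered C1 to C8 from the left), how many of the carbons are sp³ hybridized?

C1: sp
C2: sp
C3: sp
C4: sp
C5: sp3 ✓
C6: sp3 ✓
C7: sp3 ✓
C8: sp3 ✓
C5, C6, C7, C8 → 4 sp3 carbons.

4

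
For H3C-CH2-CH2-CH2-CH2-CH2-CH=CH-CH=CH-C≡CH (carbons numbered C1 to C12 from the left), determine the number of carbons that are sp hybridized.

C1: sp3
C2: sp3
C3: sp3
C4: sp3
C5: sp3
C6: sp3
C7: sp2
C8: sp2
C9: sp2
C10: sp2
C11: sp ✓
C12: sp ✓
C11, C12 → 2 sp carbons.

2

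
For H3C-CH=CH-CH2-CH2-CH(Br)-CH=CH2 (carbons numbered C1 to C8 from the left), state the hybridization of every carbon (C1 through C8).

C1: 4 σ bonds; 4 regions of electron density → sp3.
C2: 3 σ bonds, plus one π bond; 3 regions of electron density → sp2.
C3: 3 σ bonds, plus one π bond — 3 electron domains, sp2.
C4 — 4 σ bonds. Steric number 4, so sp3.
C5 carries 4 σ bonds, giving a steric number of 4, so it is sp3.
C6 is sp3: 4 σ bonds, 4 electron-density regions.
C7: 3 σ bonds, plus one π bond; 3 regions of electron density → sp2.
C8 is sp2: 3 σ bonds, plus one π bond, 3 electron-density regions.

C1 sp3, C2 sp2, C3 sp2, C4 sp3, C5 sp3, C6 sp3, C7 sp2, C8 sp2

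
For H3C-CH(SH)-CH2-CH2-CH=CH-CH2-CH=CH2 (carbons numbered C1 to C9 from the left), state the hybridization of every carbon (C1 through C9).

C1 sp3, C2 sp3, C3 sp3, C4 sp3, C5 sp2, C6 sp2, C7 sp3, C8 sp2, C9 sp2

C1 is sp3: 4 σ bonds, 4 electron-density regions.
C2 — 4 σ bonds. Steric number 4, so sp3.
C3 (4 σ bonds) has steric number 4: sp3.
C4 is sp3: 4 σ bonds, 4 electron-density regions.
C5 has 3 σ bonds, plus one π bond: steric number 3 → sp2.
C6 is sp2: 3 σ bonds, plus one π bond, 3 electron-density regions.
C7: 4 σ bonds — 4 electron domains, sp3.
C8 (3 σ bonds, plus one π bond) has steric number 3: sp2.
C9 (3 σ bonds, plus one π bond) has steric number 3: sp2.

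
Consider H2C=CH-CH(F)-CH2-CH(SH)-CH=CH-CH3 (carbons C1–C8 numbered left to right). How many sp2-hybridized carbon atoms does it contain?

C1: sp2 ✓
C2: sp2 ✓
C3: sp3
C4: sp3
C5: sp3
C6: sp2 ✓
C7: sp2 ✓
C8: sp3
C1, C2, C6, C7 → 4 sp2 carbons.

4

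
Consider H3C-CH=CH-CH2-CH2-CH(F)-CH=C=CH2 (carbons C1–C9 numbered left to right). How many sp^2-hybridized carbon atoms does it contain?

C1: sp3
C2: sp2 ✓
C3: sp2 ✓
C4: sp3
C5: sp3
C6: sp3
C7: sp2 ✓
C8: sp
C9: sp2 ✓
C2, C3, C7, C9 → 4 sp2 carbons.

4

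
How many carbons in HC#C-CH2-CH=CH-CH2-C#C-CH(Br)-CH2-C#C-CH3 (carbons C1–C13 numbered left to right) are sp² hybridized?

C1: sp
C2: sp
C3: sp3
C4: sp2 ✓
C5: sp2 ✓
C6: sp3
C7: sp
C8: sp
C9: sp3
C10: sp3
C11: sp
C12: sp
C13: sp3
C4, C5 → 2 sp2 carbons.

2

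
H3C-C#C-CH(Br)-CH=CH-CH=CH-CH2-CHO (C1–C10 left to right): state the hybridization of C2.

C2: 2 σ bonds, plus two π bonds — 2 electron domains, sp.

sp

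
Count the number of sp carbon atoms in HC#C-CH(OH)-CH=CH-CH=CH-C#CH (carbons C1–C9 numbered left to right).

C1: sp ✓
C2: sp ✓
C3: sp3
C4: sp2
C5: sp2
C6: sp2
C7: sp2
C8: sp ✓
C9: sp ✓
C1, C2, C8, C9 → 4 sp carbons.

4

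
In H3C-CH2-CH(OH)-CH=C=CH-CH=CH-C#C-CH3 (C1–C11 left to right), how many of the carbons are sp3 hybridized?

C1: sp3 ✓
C2: sp3 ✓
C3: sp3 ✓
C4: sp2
C5: sp
C6: sp2
C7: sp2
C8: sp2
C9: sp
C10: sp
C11: sp3 ✓
C1, C2, C3, C11 → 4 sp3 carbons.

4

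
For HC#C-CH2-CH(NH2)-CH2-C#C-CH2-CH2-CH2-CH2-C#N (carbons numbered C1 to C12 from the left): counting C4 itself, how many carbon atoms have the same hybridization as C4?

7

C4 is sp3 (only σ bonds).
C1: sp
C2: sp
C3: sp3 ✓
C4: sp3 ✓
C5: sp3 ✓
C6: sp
C7: sp
C8: sp3 ✓
C9: sp3 ✓
C10: sp3 ✓
C11: sp3 ✓
C12: sp
7 carbons are sp3.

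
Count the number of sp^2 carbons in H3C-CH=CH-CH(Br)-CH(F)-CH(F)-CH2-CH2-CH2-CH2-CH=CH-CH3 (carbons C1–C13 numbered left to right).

4

C1: sp3
C2: sp2 ✓
C3: sp2 ✓
C4: sp3
C5: sp3
C6: sp3
C7: sp3
C8: sp3
C9: sp3
C10: sp3
C11: sp2 ✓
C12: sp2 ✓
C13: sp3
C2, C3, C11, C12 → 4 sp2 carbons.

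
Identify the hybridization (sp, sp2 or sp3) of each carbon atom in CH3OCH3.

Each carbon atom carries 4 σ bonds, giving a steric number of 4, so it is sp3.

sp³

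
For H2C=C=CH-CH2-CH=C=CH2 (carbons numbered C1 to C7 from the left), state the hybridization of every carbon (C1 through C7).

C1 sp2, C2 sp, C3 sp2, C4 sp3, C5 sp2, C6 sp, C7 sp2

C1 has 3 σ bonds, plus one π bond: steric number 3 → sp2.
C2 carries 2 σ bonds, plus two π bonds, giving a steric number of 2, so it is sp.
C3 is sp2: 3 σ bonds, plus one π bond, 3 electron-density regions.
C4 is sp3: 4 σ bonds, 4 electron-density regions.
C5: 3 σ bonds, plus one π bond — 3 electron domains, sp2.
C6: 2 σ bonds, plus two π bonds — 2 electron domains, sp.
C7 — 3 σ bonds, plus one π bond. Steric number 3, so sp2.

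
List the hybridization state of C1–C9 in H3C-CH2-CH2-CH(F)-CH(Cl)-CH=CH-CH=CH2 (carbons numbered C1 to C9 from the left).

C1: 4 σ bonds; 4 regions of electron density → sp3.
C2 carries 4 σ bonds, giving a steric number of 4, so it is sp3.
C3 has 4 σ bonds: steric number 4 → sp3.
C4 — 4 σ bonds. Steric number 4, so sp3.
C5 — 4 σ bonds. Steric number 4, so sp3.
C6: 3 σ bonds, plus one π bond — 3 electron domains, sp2.
C7 has 3 σ bonds, plus one π bond: steric number 3 → sp2.
C8 carries 3 σ bonds, plus one π bond, giving a steric number of 3, so it is sp2.
C9 carries 3 σ bonds, plus one π bond, giving a steric number of 3, so it is sp2.

C1 sp3, C2 sp3, C3 sp3, C4 sp3, C5 sp3, C6 sp2, C7 sp2, C8 sp2, C9 sp2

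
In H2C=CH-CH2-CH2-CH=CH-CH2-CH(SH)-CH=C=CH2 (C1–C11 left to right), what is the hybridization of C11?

C11 has 3 σ bonds, plus one π bond: steric number 3 → sp2.

sp2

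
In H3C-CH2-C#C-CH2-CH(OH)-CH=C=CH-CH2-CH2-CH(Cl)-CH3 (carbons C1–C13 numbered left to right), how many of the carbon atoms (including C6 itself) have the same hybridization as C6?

C6 is sp3 (only σ bonds).
C1: sp3 ✓
C2: sp3 ✓
C3: sp
C4: sp
C5: sp3 ✓
C6: sp3 ✓
C7: sp2
C8: sp
C9: sp2
C10: sp3 ✓
C11: sp3 ✓
C12: sp3 ✓
C13: sp3 ✓
8 carbons are sp3.

8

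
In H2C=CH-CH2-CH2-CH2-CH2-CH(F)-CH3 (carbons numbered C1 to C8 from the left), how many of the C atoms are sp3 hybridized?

C1: sp2
C2: sp2
C3: sp3 ✓
C4: sp3 ✓
C5: sp3 ✓
C6: sp3 ✓
C7: sp3 ✓
C8: sp3 ✓
C3, C4, C5, C6, C7, C8 → 6 sp3 carbons.

6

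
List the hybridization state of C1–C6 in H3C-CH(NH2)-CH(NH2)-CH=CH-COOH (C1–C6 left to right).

C1 sp3, C2 sp3, C3 sp3, C4 sp2, C5 sp2, C6 sp2

C1 is sp3: 4 σ bonds, 4 electron-density regions.
C2 carries 4 σ bonds, giving a steric number of 4, so it is sp3.
C3: 4 σ bonds; 4 regions of electron density → sp3.
C4: 3 σ bonds, plus one π bond — 3 electron domains, sp2.
C5 carries 3 σ bonds, plus one π bond, giving a steric number of 3, so it is sp2.
C6: 3 σ bonds, plus one π bond; 3 regions of electron density → sp2.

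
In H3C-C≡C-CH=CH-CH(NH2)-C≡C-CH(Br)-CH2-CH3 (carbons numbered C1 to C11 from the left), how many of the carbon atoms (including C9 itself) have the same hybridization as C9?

5

C9 is sp3 (only σ bonds).
C1: sp3 ✓
C2: sp
C3: sp
C4: sp2
C5: sp2
C6: sp3 ✓
C7: sp
C8: sp
C9: sp3 ✓
C10: sp3 ✓
C11: sp3 ✓
5 carbons are sp3.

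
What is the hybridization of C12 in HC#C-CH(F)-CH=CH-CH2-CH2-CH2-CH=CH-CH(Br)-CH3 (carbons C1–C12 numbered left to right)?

C12: 4 σ bonds; 4 regions of electron density → sp3.

sp3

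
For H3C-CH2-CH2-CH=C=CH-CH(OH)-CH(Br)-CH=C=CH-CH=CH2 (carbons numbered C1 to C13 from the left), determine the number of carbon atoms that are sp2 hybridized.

C1: sp3
C2: sp3
C3: sp3
C4: sp2 ✓
C5: sp
C6: sp2 ✓
C7: sp3
C8: sp3
C9: sp2 ✓
C10: sp
C11: sp2 ✓
C12: sp2 ✓
C13: sp2 ✓
C4, C6, C9, C11, C12, C13 → 6 sp2 carbons.

6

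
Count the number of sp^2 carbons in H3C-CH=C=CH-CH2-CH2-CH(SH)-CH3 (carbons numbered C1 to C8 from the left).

C1: sp3
C2: sp2 ✓
C3: sp
C4: sp2 ✓
C5: sp3
C6: sp3
C7: sp3
C8: sp3
C2, C4 → 2 sp2 carbons.

2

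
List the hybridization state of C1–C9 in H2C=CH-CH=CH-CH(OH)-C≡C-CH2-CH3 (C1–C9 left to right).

C1 sp2, C2 sp2, C3 sp2, C4 sp2, C5 sp3, C6 sp, C7 sp, C8 sp3, C9 sp3

C1: 3 σ bonds, plus one π bond — 3 electron domains, sp2.
C2 is sp2: 3 σ bonds, plus one π bond, 3 electron-density regions.
C3: 3 σ bonds, plus one π bond; 3 regions of electron density → sp2.
C4 carries 3 σ bonds, plus one π bond, giving a steric number of 3, so it is sp2.
C5: 4 σ bonds; 4 regions of electron density → sp3.
C6 has 2 σ bonds, plus two π bonds: steric number 2 → sp.
C7 is sp: 2 σ bonds, plus two π bonds, 2 electron-density regions.
C8 — 4 σ bonds. Steric number 4, so sp3.
C9 is sp3: 4 σ bonds, 4 electron-density regions.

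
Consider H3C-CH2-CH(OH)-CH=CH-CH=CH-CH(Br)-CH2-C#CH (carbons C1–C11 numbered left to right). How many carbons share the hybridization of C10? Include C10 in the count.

2

C10 is sp (two π bonds).
C1: sp3
C2: sp3
C3: sp3
C4: sp2
C5: sp2
C6: sp2
C7: sp2
C8: sp3
C9: sp3
C10: sp ✓
C11: sp ✓
2 carbons are sp.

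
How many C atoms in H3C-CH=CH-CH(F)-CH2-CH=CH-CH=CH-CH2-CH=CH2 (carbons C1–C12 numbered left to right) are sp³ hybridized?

4

C1: sp3 ✓
C2: sp2
C3: sp2
C4: sp3 ✓
C5: sp3 ✓
C6: sp2
C7: sp2
C8: sp2
C9: sp2
C10: sp3 ✓
C11: sp2
C12: sp2
C1, C4, C5, C10 → 4 sp3 carbons.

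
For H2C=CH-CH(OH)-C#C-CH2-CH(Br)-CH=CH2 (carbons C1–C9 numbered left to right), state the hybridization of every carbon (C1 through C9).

C1: 3 σ bonds, plus one π bond — 3 electron domains, sp2.
C2 (3 σ bonds, plus one π bond) has steric number 3: sp2.
C3 has 4 σ bonds: steric number 4 → sp3.
C4 (2 σ bonds, plus two π bonds) has steric number 2: sp.
C5: 2 σ bonds, plus two π bonds; 2 regions of electron density → sp.
C6: 4 σ bonds; 4 regions of electron density → sp3.
C7 (4 σ bonds) has steric number 4: sp3.
C8 has 3 σ bonds, plus one π bond: steric number 3 → sp2.
C9 is sp2: 3 σ bonds, plus one π bond, 3 electron-density regions.

C1 sp2, C2 sp2, C3 sp3, C4 sp, C5 sp, C6 sp3, C7 sp3, C8 sp2, C9 sp2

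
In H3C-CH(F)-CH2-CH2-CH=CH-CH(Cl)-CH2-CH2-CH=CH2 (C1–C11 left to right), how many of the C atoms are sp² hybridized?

4

C1: sp3
C2: sp3
C3: sp3
C4: sp3
C5: sp2 ✓
C6: sp2 ✓
C7: sp3
C8: sp3
C9: sp3
C10: sp2 ✓
C11: sp2 ✓
C5, C6, C10, C11 → 4 sp2 carbons.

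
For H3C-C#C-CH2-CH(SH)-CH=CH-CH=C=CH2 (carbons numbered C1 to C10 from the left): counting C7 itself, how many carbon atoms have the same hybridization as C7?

C7 is sp2 (one π bond).
C1: sp3
C2: sp
C3: sp
C4: sp3
C5: sp3
C6: sp2 ✓
C7: sp2 ✓
C8: sp2 ✓
C9: sp
C10: sp2 ✓
4 carbons are sp2.

4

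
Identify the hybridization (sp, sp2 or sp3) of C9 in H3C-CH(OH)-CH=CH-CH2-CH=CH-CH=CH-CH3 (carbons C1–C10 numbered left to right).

sp^2

C9: 3 σ bonds, plus one π bond — 3 electron domains, sp2.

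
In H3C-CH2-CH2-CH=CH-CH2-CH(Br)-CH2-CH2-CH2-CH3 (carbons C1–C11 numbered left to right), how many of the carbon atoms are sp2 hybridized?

2

C1: sp3
C2: sp3
C3: sp3
C4: sp2 ✓
C5: sp2 ✓
C6: sp3
C7: sp3
C8: sp3
C9: sp3
C10: sp3
C11: sp3
C4, C5 → 2 sp2 carbons.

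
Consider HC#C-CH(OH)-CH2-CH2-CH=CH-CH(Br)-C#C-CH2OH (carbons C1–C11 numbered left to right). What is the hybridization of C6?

sp^2

C6 (3 σ bonds, plus one π bond) has steric number 3: sp2.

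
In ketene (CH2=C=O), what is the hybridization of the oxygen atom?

The oxygen atom is sp2: 1 σ bond and 2 lone pairs, plus one π bond, 3 electron-density regions.

sp²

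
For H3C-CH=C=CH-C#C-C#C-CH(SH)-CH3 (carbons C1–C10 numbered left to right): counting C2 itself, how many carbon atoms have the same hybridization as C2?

C2 is sp2 (one π bond).
C1: sp3
C2: sp2 ✓
C3: sp
C4: sp2 ✓
C5: sp
C6: sp
C7: sp
C8: sp
C9: sp3
C10: sp3
2 carbons are sp2.

2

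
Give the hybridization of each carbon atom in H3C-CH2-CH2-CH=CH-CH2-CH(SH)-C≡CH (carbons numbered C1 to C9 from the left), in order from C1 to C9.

C1 carries 4 σ bonds, giving a steric number of 4, so it is sp3.
C2 — 4 σ bonds. Steric number 4, so sp3.
C3 carries 4 σ bonds, giving a steric number of 4, so it is sp3.
C4: 3 σ bonds, plus one π bond — 3 electron domains, sp2.
C5 is sp2: 3 σ bonds, plus one π bond, 3 electron-density regions.
C6: 4 σ bonds; 4 regions of electron density → sp3.
C7: 4 σ bonds; 4 regions of electron density → sp3.
C8 — 2 σ bonds, plus two π bonds. Steric number 2, so sp.
C9: 2 σ bonds, plus two π bonds — 2 electron domains, sp.

C1 sp3, C2 sp3, C3 sp3, C4 sp2, C5 sp2, C6 sp3, C7 sp3, C8 sp, C9 sp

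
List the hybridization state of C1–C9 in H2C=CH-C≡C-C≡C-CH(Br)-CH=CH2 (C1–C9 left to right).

C1 sp2, C2 sp2, C3 sp, C4 sp, C5 sp, C6 sp, C7 sp3, C8 sp2, C9 sp2

C1: 3 σ bonds, plus one π bond; 3 regions of electron density → sp2.
C2 carries 3 σ bonds, plus one π bond, giving a steric number of 3, so it is sp2.
C3: 2 σ bonds, plus two π bonds; 2 regions of electron density → sp.
C4 has 2 σ bonds, plus two π bonds: steric number 2 → sp.
C5: 2 σ bonds, plus two π bonds; 2 regions of electron density → sp.
C6 is sp: 2 σ bonds, plus two π bonds, 2 electron-density regions.
C7: 4 σ bonds — 4 electron domains, sp3.
C8 is sp2: 3 σ bonds, plus one π bond, 3 electron-density regions.
C9 carries 3 σ bonds, plus one π bond, giving a steric number of 3, so it is sp2.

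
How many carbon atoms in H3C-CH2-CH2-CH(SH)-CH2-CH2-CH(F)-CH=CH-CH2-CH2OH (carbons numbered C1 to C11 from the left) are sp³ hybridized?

9

C1: sp3 ✓
C2: sp3 ✓
C3: sp3 ✓
C4: sp3 ✓
C5: sp3 ✓
C6: sp3 ✓
C7: sp3 ✓
C8: sp2
C9: sp2
C10: sp3 ✓
C11: sp3 ✓
C1, C2, C3, C4, C5, C6, C7, C10, C11 → 9 sp3 carbons.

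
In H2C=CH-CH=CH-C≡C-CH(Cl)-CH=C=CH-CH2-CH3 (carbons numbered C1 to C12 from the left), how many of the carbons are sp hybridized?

C1: sp2
C2: sp2
C3: sp2
C4: sp2
C5: sp ✓
C6: sp ✓
C7: sp3
C8: sp2
C9: sp ✓
C10: sp2
C11: sp3
C12: sp3
C5, C6, C9 → 3 sp carbons.

3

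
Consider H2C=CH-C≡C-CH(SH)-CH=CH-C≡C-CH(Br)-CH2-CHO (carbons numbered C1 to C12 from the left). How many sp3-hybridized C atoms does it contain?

C1: sp2
C2: sp2
C3: sp
C4: sp
C5: sp3 ✓
C6: sp2
C7: sp2
C8: sp
C9: sp
C10: sp3 ✓
C11: sp3 ✓
C12: sp2
C5, C10, C11 → 3 sp3 carbons.

3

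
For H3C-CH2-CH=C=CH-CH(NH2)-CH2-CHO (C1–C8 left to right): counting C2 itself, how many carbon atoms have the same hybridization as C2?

4

C2 is sp3 (only σ bonds).
C1: sp3 ✓
C2: sp3 ✓
C3: sp2
C4: sp
C5: sp2
C6: sp3 ✓
C7: sp3 ✓
C8: sp2
4 carbons are sp3.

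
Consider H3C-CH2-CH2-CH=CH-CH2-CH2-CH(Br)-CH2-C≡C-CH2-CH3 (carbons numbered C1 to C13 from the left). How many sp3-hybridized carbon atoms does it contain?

9

C1: sp3 ✓
C2: sp3 ✓
C3: sp3 ✓
C4: sp2
C5: sp2
C6: sp3 ✓
C7: sp3 ✓
C8: sp3 ✓
C9: sp3 ✓
C10: sp
C11: sp
C12: sp3 ✓
C13: sp3 ✓
C1, C2, C3, C6, C7, C8, C9, C12, C13 → 9 sp3 carbons.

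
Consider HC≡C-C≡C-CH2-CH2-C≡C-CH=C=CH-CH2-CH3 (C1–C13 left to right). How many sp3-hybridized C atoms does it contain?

4

C1: sp
C2: sp
C3: sp
C4: sp
C5: sp3 ✓
C6: sp3 ✓
C7: sp
C8: sp
C9: sp2
C10: sp
C11: sp2
C12: sp3 ✓
C13: sp3 ✓
C5, C6, C12, C13 → 4 sp3 carbons.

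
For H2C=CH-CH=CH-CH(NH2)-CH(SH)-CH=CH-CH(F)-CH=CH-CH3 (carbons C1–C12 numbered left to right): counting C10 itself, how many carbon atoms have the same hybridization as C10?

8

C10 is sp2 (one π bond).
C1: sp2 ✓
C2: sp2 ✓
C3: sp2 ✓
C4: sp2 ✓
C5: sp3
C6: sp3
C7: sp2 ✓
C8: sp2 ✓
C9: sp3
C10: sp2 ✓
C11: sp2 ✓
C12: sp3
8 carbons are sp2.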